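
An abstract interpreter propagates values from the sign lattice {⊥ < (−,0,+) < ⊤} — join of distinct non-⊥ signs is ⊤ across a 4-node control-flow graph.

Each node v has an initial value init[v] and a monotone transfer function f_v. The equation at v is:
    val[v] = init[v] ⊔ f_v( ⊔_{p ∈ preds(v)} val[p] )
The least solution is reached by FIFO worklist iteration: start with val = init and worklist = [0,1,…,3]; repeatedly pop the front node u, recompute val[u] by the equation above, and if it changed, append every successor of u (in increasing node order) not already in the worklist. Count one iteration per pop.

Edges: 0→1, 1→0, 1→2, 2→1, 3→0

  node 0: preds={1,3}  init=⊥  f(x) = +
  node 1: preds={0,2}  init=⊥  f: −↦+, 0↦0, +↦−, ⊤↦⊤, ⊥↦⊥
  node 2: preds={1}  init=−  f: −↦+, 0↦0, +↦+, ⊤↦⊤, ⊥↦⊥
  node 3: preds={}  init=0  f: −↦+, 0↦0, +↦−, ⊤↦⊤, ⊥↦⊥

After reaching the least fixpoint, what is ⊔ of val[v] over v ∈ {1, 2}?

⊤

Worklist (6 pops):
  #1 pop 0: in=0 → + (was ⊥); enqueue []
  #2 pop 1: in=⊤ → ⊤ (was ⊥); enqueue [0]
  #3 pop 2: in=⊤ → ⊤ (was −); enqueue [1]
  #4 pop 3: in=⊥ → 0 (no change)
  #5 pop 0: in=⊤ → + (no change)
  #6 pop 1: in=⊤ → ⊤ (no change)

Fixpoint:
  val[0] = +
  val[1] = ⊤
  val[2] = ⊤
  val[3] = 0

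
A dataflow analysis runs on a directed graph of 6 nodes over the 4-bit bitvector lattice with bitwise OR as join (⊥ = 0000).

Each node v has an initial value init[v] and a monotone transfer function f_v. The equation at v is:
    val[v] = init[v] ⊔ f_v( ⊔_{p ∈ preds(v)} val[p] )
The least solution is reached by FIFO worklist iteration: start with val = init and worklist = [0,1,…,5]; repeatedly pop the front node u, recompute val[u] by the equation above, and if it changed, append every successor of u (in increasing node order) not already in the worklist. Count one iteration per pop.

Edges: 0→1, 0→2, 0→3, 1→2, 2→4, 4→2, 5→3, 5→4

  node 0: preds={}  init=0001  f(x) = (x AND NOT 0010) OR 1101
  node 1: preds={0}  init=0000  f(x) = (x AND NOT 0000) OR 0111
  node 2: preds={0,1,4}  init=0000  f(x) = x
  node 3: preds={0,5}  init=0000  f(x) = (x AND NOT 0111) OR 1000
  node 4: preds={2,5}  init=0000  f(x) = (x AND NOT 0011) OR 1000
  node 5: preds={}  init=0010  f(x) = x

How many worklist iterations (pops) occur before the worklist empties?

Worklist (7 pops):
  #1 pop 0: in=0000 → 1101 (was 0001); enqueue []
  #2 pop 1: in=1101 → 1111 (was 0000); enqueue []
  #3 pop 2: in=1111 → 1111 (was 0000); enqueue []
  #4 pop 3: in=1111 → 1000 (was 0000); enqueue []
  #5 pop 4: in=1111 → 1100 (was 0000); enqueue [2]
  #6 pop 5: in=0000 → 0010 (no change)
  #7 pop 2: in=1111 → 1111 (no change)

Fixpoint:
  val[0] = 1101
  val[1] = 1111
  val[2] = 1111
  val[3] = 1000
  val[4] = 1100
  val[5] = 0010

7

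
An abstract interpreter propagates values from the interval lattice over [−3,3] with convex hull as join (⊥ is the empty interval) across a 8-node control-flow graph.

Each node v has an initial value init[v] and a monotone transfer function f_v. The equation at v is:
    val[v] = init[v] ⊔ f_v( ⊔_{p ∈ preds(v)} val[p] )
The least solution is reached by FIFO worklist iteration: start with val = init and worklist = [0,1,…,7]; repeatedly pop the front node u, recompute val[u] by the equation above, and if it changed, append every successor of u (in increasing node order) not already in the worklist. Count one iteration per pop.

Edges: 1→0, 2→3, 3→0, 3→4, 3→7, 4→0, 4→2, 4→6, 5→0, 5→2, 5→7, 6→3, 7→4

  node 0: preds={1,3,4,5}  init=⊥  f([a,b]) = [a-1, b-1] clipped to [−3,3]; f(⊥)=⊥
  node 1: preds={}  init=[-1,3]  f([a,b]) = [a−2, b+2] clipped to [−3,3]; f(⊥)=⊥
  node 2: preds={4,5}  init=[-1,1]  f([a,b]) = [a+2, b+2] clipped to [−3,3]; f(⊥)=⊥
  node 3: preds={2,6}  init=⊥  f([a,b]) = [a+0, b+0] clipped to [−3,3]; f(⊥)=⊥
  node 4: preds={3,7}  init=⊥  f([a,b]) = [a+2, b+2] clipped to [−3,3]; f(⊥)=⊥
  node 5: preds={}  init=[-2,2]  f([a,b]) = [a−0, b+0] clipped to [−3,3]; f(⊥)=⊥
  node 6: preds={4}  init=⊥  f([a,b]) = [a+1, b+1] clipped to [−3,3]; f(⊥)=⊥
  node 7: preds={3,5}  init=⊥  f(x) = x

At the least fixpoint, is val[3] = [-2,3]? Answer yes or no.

Trace (16 dequeues):
  [1] u=0 | in [-2,3] | out [-3,2] | prev ⊥ | push {}
  [2] u=1 | in ⊥ | out [-1,3] | ==
  [3] u=2 | in [-2,2] | out [-1,3] | prev [-1,1] | push {}
  [4] u=3 | in [-1,3] | out [-1,3] | prev ⊥ | push {0}
  [5] u=4 | in [-1,3] | out [1,3] | prev ⊥ | push {2}
  [6] u=5 | in ⊥ | out [-2,2] | ==
  [7] u=6 | in [1,3] | out [2,3] | prev ⊥ | push {3}
  [8] u=7 | in [-2,3] | out [-2,3] | prev ⊥ | push {4}
  [9] u=0 | in [-2,3] | out [-3,2] | ==
  [10] u=2 | in [-2,3] | out [-1,3] | ==
  [11] u=3 | in [-1,3] | out [-1,3] | ==
  [12] u=4 | in [-2,3] | out [0,3] | prev [1,3] | push {0,2,6}
  [13] u=0 | in [-2,3] | out [-3,2] | ==
  [14] u=2 | in [-2,3] | out [-1,3] | ==
  [15] u=6 | in [0,3] | out [1,3] | prev [2,3] | push {3}
  [16] u=3 | in [-1,3] | out [-1,3] | ==

Converged values:
  [0] [-3,2]
  [1] [-1,3]
  [2] [-1,3]
  [3] [-1,3]
  [4] [0,3]
  [5] [-2,2]
  [6] [1,3]
  [7] [-2,3]

no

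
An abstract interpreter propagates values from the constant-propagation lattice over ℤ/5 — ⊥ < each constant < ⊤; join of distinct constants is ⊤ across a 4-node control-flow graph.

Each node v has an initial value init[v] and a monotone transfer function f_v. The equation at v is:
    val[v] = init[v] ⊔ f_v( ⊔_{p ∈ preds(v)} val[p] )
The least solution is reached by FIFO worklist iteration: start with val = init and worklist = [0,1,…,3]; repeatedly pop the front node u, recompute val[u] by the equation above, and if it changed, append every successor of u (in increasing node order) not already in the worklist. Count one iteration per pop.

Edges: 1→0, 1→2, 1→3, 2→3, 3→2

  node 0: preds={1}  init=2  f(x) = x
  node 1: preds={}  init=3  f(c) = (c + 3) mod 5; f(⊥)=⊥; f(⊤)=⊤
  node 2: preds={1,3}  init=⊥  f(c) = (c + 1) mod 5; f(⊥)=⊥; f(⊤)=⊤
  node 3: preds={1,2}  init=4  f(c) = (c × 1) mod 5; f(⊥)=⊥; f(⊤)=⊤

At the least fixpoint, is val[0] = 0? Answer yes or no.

no

Worklist (5 pops):
  #1 pop 0: in=3 → ⊤ (was 2); enqueue []
  #2 pop 1: in=⊥ → 3 (no change)
  #3 pop 2: in=⊤ → ⊤ (was ⊥); enqueue []
  #4 pop 3: in=⊤ → ⊤ (was 4); enqueue [2]
  #5 pop 2: in=⊤ → ⊤ (no change)

Fixpoint:
  val[0] = ⊤
  val[1] = 3
  val[2] = ⊤
  val[3] = ⊤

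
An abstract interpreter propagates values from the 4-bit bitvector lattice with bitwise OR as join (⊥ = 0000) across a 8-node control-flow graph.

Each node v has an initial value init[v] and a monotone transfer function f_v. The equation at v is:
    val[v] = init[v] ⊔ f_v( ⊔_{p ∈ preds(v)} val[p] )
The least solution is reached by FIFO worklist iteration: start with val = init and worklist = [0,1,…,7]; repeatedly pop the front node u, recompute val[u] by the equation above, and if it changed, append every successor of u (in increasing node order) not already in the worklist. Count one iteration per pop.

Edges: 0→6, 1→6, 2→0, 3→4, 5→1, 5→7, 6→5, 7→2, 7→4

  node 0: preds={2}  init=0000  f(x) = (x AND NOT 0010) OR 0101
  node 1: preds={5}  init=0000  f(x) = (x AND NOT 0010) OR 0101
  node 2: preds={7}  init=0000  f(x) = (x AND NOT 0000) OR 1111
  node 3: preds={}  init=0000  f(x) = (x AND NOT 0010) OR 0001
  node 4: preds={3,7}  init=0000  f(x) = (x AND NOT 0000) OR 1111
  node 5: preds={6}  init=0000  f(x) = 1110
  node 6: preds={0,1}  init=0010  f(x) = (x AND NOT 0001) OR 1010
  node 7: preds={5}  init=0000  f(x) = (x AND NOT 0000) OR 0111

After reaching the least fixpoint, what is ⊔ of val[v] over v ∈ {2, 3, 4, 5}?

Worklist (14 pops):
  #1 pop 0: in=0000 → 0101 (was 0000); enqueue []
  #2 pop 1: in=0000 → 0101 (was 0000); enqueue []
  #3 pop 2: in=0000 → 1111 (was 0000); enqueue [0]
  #4 pop 3: in=0000 → 0001 (was 0000); enqueue []
  #5 pop 4: in=0001 → 1111 (was 0000); enqueue []
  #6 pop 5: in=0010 → 1110 (was 0000); enqueue [1]
  #7 pop 6: in=0101 → 1110 (was 0010); enqueue [5]
  #8 pop 7: in=1110 → 1111 (was 0000); enqueue [2,4]
  #9 pop 0: in=1111 → 1101 (was 0101); enqueue [6]
  #10 pop 1: in=1110 → 1101 (was 0101); enqueue []
  #11 pop 5: in=1110 → 1110 (no change)
  #12 pop 2: in=1111 → 1111 (no change)
  #13 pop 4: in=1111 → 1111 (no change)
  #14 pop 6: in=1101 → 1110 (no change)

Fixpoint:
  val[0] = 1101
  val[1] = 1101
  val[2] = 1111
  val[3] = 0001
  val[4] = 1111
  val[5] = 1110
  val[6] = 1110
  val[7] = 1111

1111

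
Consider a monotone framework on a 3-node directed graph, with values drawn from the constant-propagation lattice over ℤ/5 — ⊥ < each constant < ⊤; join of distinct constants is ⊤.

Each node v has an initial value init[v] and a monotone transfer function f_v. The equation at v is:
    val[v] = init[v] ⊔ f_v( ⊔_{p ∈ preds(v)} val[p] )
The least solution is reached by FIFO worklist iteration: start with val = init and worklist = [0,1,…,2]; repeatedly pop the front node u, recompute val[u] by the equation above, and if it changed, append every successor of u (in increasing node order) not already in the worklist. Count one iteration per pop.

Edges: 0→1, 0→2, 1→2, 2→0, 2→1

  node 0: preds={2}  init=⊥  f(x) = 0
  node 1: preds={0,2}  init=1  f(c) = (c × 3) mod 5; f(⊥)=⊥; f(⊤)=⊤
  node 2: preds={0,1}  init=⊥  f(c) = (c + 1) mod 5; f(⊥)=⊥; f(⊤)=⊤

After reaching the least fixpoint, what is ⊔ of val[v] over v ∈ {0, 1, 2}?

⊤

Worklist (5 pops):
  #1 pop 0: in=⊥ → 0 (was ⊥); enqueue []
  #2 pop 1: in=0 → ⊤ (was 1); enqueue []
  #3 pop 2: in=⊤ → ⊤ (was ⊥); enqueue [0,1]
  #4 pop 0: in=⊤ → 0 (no change)
  #5 pop 1: in=⊤ → ⊤ (no change)

Fixpoint:
  val[0] = 0
  val[1] = ⊤
  val[2] = ⊤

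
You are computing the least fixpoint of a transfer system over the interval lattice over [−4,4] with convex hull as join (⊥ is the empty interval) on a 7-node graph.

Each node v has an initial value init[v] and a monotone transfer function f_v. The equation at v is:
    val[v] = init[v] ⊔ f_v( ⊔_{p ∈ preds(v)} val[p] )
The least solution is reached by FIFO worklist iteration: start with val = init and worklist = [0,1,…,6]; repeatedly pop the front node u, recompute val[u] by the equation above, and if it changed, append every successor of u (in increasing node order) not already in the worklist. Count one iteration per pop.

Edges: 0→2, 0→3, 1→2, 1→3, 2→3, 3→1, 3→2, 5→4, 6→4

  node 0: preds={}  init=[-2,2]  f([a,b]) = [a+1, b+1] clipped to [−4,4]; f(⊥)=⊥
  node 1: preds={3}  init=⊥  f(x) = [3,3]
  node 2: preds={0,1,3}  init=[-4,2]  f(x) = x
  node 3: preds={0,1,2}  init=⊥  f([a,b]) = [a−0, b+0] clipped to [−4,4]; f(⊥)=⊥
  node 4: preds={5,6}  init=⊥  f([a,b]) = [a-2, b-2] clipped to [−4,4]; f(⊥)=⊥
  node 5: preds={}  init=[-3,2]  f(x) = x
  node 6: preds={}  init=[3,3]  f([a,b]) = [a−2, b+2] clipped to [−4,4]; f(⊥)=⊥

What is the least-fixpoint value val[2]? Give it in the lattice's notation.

Iteration log — 9 steps:
  step 1. node 0  ⊔preds=⊥  new=[-2,2]  stable
  step 2. node 1  ⊔preds=⊥  new=[3,3]  old=⊥  +wl: 
  step 3. node 2  ⊔preds=[-2,3]  new=[-4,3]  old=[-4,2]  +wl: 
  step 4. node 3  ⊔preds=[-4,3]  new=[-4,3]  old=⊥  +wl: 1,2
  step 5. node 4  ⊔preds=[-3,3]  new=[-4,1]  old=⊥  +wl: 
  step 6. node 5  ⊔preds=⊥  new=[-3,2]  stable
  step 7. node 6  ⊔preds=⊥  new=[3,3]  stable
  step 8. node 1  ⊔preds=[-4,3]  new=[3,3]  stable
  step 9. node 2  ⊔preds=[-4,3]  new=[-4,3]  stable

Least fixpoint reached:
  node 0: [-2,2]
  node 1: [3,3]
  node 2: [-4,3]
  node 3: [-4,3]
  node 4: [-4,1]
  node 5: [-3,2]
  node 6: [3,3]

[-4,3]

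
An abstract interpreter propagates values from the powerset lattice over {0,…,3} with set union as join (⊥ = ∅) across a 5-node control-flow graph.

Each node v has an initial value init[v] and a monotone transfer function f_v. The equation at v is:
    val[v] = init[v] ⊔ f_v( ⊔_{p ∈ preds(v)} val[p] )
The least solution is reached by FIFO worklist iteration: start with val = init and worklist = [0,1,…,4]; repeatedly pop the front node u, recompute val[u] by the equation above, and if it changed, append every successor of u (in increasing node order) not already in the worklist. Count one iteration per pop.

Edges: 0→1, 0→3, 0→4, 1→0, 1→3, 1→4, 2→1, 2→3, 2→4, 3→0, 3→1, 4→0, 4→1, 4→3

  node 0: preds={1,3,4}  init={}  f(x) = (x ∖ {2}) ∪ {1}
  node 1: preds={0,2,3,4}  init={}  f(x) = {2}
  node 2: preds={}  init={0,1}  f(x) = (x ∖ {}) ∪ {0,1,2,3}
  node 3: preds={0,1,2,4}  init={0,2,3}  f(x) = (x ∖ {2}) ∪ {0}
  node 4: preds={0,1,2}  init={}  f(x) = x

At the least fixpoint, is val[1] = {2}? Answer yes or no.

yes

Iteration log — 8 steps:
  step 1. node 0  ⊔preds={0,2,3}  new={0,1,3}  old={}  +wl: 
  step 2. node 1  ⊔preds={0,1,2,3}  new={2}  old={}  +wl: 0
  step 3. node 2  ⊔preds={}  new={0,1,2,3}  old={0,1}  +wl: 1
  step 4. node 3  ⊔preds={0,1,2,3}  new={0,1,2,3}  old={0,2,3}  +wl: 
  step 5. node 4  ⊔preds={0,1,2,3}  new={0,1,2,3}  old={}  +wl: 3
  step 6. node 0  ⊔preds={0,1,2,3}  new={0,1,3}  stable
  step 7. node 1  ⊔preds={0,1,2,3}  new={2}  stable
  step 8. node 3  ⊔preds={0,1,2,3}  new={0,1,2,3}  stable

Least fixpoint reached:
  node 0: {0,1,3}
  node 1: {2}
  node 2: {0,1,2,3}
  node 3: {0,1,2,3}
  node 4: {0,1,2,3}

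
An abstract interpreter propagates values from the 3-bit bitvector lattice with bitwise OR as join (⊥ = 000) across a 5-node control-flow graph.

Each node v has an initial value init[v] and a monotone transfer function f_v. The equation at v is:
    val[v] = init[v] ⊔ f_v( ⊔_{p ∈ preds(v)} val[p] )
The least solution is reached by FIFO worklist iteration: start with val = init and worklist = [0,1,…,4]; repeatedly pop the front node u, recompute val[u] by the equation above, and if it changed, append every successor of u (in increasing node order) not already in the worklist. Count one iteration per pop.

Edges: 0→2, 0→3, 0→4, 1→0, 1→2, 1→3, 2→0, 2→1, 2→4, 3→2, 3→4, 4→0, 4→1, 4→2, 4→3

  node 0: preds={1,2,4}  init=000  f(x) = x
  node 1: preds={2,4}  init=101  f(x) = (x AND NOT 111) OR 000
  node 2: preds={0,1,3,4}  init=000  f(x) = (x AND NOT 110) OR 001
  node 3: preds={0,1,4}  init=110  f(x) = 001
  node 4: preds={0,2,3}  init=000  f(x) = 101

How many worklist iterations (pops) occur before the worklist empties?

9

Trace (9 dequeues):
  [1] u=0 | in 101 | out 101 | prev 000 | push {}
  [2] u=1 | in 000 | out 101 | ==
  [3] u=2 | in 111 | out 001 | prev 000 | push {0,1}
  [4] u=3 | in 101 | out 111 | prev 110 | push {2}
  [5] u=4 | in 111 | out 101 | prev 000 | push {3}
  [6] u=0 | in 101 | out 101 | ==
  [7] u=1 | in 101 | out 101 | ==
  [8] u=2 | in 111 | out 001 | ==
  [9] u=3 | in 101 | out 111 | ==

Converged values:
  [0] 101
  [1] 101
  [2] 001
  [3] 111
  [4] 101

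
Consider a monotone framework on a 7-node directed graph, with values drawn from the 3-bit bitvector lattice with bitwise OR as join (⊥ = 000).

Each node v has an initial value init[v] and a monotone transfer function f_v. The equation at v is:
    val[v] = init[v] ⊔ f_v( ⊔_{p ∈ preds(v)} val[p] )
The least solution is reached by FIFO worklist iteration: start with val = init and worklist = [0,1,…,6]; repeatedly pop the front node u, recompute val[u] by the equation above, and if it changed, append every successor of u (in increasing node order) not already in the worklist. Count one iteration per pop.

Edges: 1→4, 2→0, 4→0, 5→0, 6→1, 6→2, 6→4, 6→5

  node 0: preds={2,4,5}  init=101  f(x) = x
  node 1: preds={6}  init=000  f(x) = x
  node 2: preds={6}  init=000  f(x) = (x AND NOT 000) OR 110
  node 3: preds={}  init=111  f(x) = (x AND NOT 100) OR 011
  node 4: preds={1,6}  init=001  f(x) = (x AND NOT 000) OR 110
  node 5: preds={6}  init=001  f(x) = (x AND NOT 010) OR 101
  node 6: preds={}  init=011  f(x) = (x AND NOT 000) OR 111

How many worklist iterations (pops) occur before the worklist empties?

12

Worklist (12 pops):
  #1 pop 0: in=001 → 101 (no change)
  #2 pop 1: in=011 → 011 (was 000); enqueue []
  #3 pop 2: in=011 → 111 (was 000); enqueue [0]
  #4 pop 3: in=000 → 111 (no change)
  #5 pop 4: in=011 → 111 (was 001); enqueue []
  #6 pop 5: in=011 → 101 (was 001); enqueue []
  #7 pop 6: in=000 → 111 (was 011); enqueue [1,2,4,5]
  #8 pop 0: in=111 → 111 (was 101); enqueue []
  #9 pop 1: in=111 → 111 (was 011); enqueue []
  #10 pop 2: in=111 → 111 (no change)
  #11 pop 4: in=111 → 111 (no change)
  #12 pop 5: in=111 → 101 (no change)

Fixpoint:
  val[0] = 111
  val[1] = 111
  val[2] = 111
  val[3] = 111
  val[4] = 111
  val[5] = 101
  val[6] = 111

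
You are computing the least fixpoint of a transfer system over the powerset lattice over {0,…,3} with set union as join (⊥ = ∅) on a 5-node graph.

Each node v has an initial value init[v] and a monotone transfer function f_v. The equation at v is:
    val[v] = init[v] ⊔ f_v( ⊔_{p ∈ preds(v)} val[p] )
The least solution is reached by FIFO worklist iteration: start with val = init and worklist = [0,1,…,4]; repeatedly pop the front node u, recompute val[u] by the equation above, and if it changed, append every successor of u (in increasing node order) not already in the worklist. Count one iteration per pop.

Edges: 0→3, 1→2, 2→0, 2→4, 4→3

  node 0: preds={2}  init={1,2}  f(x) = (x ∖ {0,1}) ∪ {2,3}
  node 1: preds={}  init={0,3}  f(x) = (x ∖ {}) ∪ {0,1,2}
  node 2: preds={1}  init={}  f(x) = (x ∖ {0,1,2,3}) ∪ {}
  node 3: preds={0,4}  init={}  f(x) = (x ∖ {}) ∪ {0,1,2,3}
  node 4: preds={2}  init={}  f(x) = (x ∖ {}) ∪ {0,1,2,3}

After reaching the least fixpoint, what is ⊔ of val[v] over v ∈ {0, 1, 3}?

Iteration log — 6 steps:
  step 1. node 0  ⊔preds={}  new={1,2,3}  old={1,2}  +wl: 
  step 2. node 1  ⊔preds={}  new={0,1,2,3}  old={0,3}  +wl: 
  step 3. node 2  ⊔preds={0,1,2,3}  new={}  stable
  step 4. node 3  ⊔preds={1,2,3}  new={0,1,2,3}  old={}  +wl: 
  step 5. node 4  ⊔preds={}  new={0,1,2,3}  old={}  +wl: 3
  step 6. node 3  ⊔preds={0,1,2,3}  new={0,1,2,3}  stable

Least fixpoint reached:
  node 0: {1,2,3}
  node 1: {0,1,2,3}
  node 2: {}
  node 3: {0,1,2,3}
  node 4: {0,1,2,3}

{0,1,2,3}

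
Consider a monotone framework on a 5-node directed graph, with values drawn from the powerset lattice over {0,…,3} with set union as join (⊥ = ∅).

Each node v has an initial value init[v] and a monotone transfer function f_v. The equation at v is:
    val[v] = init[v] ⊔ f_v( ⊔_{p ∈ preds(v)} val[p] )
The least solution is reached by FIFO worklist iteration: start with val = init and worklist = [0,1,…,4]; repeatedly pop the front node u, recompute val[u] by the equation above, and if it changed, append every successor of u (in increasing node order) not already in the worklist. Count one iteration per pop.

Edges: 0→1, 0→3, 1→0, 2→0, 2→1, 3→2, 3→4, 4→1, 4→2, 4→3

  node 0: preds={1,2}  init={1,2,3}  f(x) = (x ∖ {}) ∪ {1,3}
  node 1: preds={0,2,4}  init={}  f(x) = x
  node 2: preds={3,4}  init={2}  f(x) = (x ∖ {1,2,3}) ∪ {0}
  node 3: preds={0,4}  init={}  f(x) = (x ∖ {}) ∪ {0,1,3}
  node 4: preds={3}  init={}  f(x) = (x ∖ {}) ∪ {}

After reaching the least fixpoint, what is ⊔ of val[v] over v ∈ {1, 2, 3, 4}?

Worklist (10 pops):
  #1 pop 0: in={2} → {1,2,3} (no change)
  #2 pop 1: in={1,2,3} → {1,2,3} (was {}); enqueue [0]
  #3 pop 2: in={} → {0,2} (was {2}); enqueue [1]
  #4 pop 3: in={1,2,3} → {0,1,2,3} (was {}); enqueue [2]
  #5 pop 4: in={0,1,2,3} → {0,1,2,3} (was {}); enqueue [3]
  #6 pop 0: in={0,1,2,3} → {0,1,2,3} (was {1,2,3}); enqueue []
  #7 pop 1: in={0,1,2,3} → {0,1,2,3} (was {1,2,3}); enqueue [0]
  #8 pop 2: in={0,1,2,3} → {0,2} (no change)
  #9 pop 3: in={0,1,2,3} → {0,1,2,3} (no change)
  #10 pop 0: in={0,1,2,3} → {0,1,2,3} (no change)

Fixpoint:
  val[0] = {0,1,2,3}
  val[1] = {0,1,2,3}
  val[2] = {0,2}
  val[3] = {0,1,2,3}
  val[4] = {0,1,2,3}

{0,1,2,3}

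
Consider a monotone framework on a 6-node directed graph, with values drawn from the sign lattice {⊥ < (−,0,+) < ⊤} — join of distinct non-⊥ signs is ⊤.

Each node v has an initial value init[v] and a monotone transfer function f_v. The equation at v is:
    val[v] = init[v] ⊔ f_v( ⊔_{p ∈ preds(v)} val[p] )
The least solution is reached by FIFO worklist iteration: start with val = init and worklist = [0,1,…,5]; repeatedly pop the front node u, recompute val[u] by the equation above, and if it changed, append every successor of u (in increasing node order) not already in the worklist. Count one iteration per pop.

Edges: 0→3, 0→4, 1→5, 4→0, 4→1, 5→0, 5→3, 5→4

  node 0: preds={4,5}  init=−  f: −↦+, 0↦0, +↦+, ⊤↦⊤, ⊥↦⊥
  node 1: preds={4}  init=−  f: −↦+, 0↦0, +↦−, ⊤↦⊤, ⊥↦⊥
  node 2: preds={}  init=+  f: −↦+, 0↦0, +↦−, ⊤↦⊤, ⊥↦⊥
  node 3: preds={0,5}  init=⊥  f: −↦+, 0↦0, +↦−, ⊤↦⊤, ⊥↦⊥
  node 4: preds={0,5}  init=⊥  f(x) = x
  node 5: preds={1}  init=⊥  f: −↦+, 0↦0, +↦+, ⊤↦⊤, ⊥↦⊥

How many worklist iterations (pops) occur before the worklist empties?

Trace (15 dequeues):
  [1] u=0 | in ⊥ | out − | ==
  [2] u=1 | in ⊥ | out − | ==
  [3] u=2 | in ⊥ | out + | ==
  [4] u=3 | in − | out + | prev ⊥ | push {}
  [5] u=4 | in − | out − | prev ⊥ | push {0,1}
  [6] u=5 | in − | out + | prev ⊥ | push {3,4}
  [7] u=0 | in ⊤ | out ⊤ | prev − | push {}
  [8] u=1 | in − | out ⊤ | prev − | push {5}
  [9] u=3 | in ⊤ | out ⊤ | prev + | push {}
  [10] u=4 | in ⊤ | out ⊤ | prev − | push {0,1}
  [11] u=5 | in ⊤ | out ⊤ | prev + | push {3,4}
  [12] u=0 | in ⊤ | out ⊤ | ==
  [13] u=1 | in ⊤ | out ⊤ | ==
  [14] u=3 | in ⊤ | out ⊤ | ==
  [15] u=4 | in ⊤ | out ⊤ | ==

Converged values:
  [0] ⊤
  [1] ⊤
  [2] +
  [3] ⊤
  [4] ⊤
  [5] ⊤

15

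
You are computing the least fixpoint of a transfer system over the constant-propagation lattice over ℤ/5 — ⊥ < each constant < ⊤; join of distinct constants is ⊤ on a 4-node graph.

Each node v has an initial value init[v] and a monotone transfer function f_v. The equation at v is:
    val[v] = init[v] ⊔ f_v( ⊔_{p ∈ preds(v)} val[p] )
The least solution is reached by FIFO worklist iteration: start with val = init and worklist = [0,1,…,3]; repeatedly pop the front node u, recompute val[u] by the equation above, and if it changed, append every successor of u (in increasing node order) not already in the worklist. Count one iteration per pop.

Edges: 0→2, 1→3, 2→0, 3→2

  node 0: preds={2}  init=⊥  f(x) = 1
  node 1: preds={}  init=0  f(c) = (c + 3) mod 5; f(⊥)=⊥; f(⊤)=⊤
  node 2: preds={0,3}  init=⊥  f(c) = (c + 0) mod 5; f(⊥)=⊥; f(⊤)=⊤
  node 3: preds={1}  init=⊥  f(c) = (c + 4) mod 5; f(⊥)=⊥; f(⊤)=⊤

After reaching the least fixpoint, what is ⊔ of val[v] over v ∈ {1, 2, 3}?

Trace (7 dequeues):
  [1] u=0 | in ⊥ | out 1 | prev ⊥ | push {}
  [2] u=1 | in ⊥ | out 0 | ==
  [3] u=2 | in 1 | out 1 | prev ⊥ | push {0}
  [4] u=3 | in 0 | out 4 | prev ⊥ | push {2}
  [5] u=0 | in 1 | out 1 | ==
  [6] u=2 | in ⊤ | out ⊤ | prev 1 | push {0}
  [7] u=0 | in ⊤ | out 1 | ==

Converged values:
  [0] 1
  [1] 0
  [2] ⊤
  [3] 4

⊤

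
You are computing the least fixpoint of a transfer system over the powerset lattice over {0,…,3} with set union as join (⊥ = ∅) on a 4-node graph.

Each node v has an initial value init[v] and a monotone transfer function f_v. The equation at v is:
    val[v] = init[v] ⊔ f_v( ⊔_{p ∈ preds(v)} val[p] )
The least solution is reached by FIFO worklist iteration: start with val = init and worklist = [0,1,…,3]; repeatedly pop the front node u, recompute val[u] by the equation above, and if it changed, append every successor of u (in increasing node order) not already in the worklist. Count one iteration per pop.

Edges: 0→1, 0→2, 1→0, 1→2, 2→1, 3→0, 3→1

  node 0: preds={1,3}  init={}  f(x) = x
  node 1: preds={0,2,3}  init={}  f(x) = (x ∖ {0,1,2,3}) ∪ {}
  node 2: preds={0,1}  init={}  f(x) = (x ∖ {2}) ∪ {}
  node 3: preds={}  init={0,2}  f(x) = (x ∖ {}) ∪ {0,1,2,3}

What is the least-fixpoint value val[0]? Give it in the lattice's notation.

{0,1,2,3}

Worklist (9 pops):
  #1 pop 0: in={0,2} → {0,2} (was {}); enqueue []
  #2 pop 1: in={0,2} → {} (no change)
  #3 pop 2: in={0,2} → {0} (was {}); enqueue [1]
  #4 pop 3: in={} → {0,1,2,3} (was {0,2}); enqueue [0]
  #5 pop 1: in={0,1,2,3} → {} (no change)
  #6 pop 0: in={0,1,2,3} → {0,1,2,3} (was {0,2}); enqueue [1,2]
  #7 pop 1: in={0,1,2,3} → {} (no change)
  #8 pop 2: in={0,1,2,3} → {0,1,3} (was {0}); enqueue [1]
  #9 pop 1: in={0,1,2,3} → {} (no change)

Fixpoint:
  val[0] = {0,1,2,3}
  val[1] = {}
  val[2] = {0,1,3}
  val[3] = {0,1,2,3}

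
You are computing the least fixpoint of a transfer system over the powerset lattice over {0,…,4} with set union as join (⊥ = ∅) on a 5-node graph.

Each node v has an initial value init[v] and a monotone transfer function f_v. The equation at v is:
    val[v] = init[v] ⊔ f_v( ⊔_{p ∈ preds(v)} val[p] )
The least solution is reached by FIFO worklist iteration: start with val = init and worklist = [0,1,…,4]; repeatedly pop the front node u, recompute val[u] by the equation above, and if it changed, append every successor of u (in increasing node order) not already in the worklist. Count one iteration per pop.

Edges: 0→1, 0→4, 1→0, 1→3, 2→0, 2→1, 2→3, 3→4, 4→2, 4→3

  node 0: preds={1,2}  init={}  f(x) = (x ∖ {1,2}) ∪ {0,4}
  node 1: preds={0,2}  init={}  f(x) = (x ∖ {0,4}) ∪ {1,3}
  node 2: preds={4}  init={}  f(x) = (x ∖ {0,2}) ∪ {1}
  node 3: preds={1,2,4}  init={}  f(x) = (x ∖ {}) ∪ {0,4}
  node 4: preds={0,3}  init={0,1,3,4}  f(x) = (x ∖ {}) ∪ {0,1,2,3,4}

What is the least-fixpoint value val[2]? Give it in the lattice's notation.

{1,3,4}

Worklist (10 pops):
  #1 pop 0: in={} → {0,4} (was {}); enqueue []
  #2 pop 1: in={0,4} → {1,3} (was {}); enqueue [0]
  #3 pop 2: in={0,1,3,4} → {1,3,4} (was {}); enqueue [1]
  #4 pop 3: in={0,1,3,4} → {0,1,3,4} (was {}); enqueue []
  #5 pop 4: in={0,1,3,4} → {0,1,2,3,4} (was {0,1,3,4}); enqueue [2,3]
  #6 pop 0: in={1,3,4} → {0,3,4} (was {0,4}); enqueue [4]
  #7 pop 1: in={0,1,3,4} → {1,3} (no change)
  #8 pop 2: in={0,1,2,3,4} → {1,3,4} (no change)
  #9 pop 3: in={0,1,2,3,4} → {0,1,2,3,4} (was {0,1,3,4}); enqueue []
  #10 pop 4: in={0,1,2,3,4} → {0,1,2,3,4} (no change)

Fixpoint:
  val[0] = {0,3,4}
  val[1] = {1,3}
  val[2] = {1,3,4}
  val[3] = {0,1,2,3,4}
  val[4] = {0,1,2,3,4}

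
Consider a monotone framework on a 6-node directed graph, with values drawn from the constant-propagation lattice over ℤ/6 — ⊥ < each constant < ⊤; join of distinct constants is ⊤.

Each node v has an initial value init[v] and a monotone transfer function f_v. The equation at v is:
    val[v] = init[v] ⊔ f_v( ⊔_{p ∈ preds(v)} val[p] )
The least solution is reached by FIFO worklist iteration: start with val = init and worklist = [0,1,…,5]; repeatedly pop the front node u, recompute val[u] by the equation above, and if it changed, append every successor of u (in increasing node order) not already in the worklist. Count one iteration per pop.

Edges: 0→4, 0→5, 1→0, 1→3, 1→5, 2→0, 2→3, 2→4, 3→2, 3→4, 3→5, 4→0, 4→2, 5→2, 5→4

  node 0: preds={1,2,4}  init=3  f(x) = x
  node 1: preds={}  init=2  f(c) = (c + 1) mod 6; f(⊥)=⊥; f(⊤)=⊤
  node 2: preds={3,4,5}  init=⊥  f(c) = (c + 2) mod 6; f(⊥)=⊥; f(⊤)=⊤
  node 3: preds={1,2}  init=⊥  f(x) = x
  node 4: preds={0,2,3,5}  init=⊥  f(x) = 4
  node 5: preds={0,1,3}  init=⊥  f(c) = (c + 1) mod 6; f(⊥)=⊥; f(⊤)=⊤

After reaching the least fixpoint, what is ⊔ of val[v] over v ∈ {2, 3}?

⊤

Worklist (13 pops):
  #1 pop 0: in=2 → ⊤ (was 3); enqueue []
  #2 pop 1: in=⊥ → 2 (no change)
  #3 pop 2: in=⊥ → ⊥ (no change)
  #4 pop 3: in=2 → 2 (was ⊥); enqueue [2]
  #5 pop 4: in=⊤ → 4 (was ⊥); enqueue [0]
  #6 pop 5: in=⊤ → ⊤ (was ⊥); enqueue [4]
  #7 pop 2: in=⊤ → ⊤ (was ⊥); enqueue [3]
  #8 pop 0: in=⊤ → ⊤ (no change)
  #9 pop 4: in=⊤ → 4 (no change)
  #10 pop 3: in=⊤ → ⊤ (was 2); enqueue [2,4,5]
  #11 pop 2: in=⊤ → ⊤ (no change)
  #12 pop 4: in=⊤ → 4 (no change)
  #13 pop 5: in=⊤ → ⊤ (no change)

Fixpoint:
  val[0] = ⊤
  val[1] = 2
  val[2] = ⊤
  val[3] = ⊤
  val[4] = 4
  val[5] = ⊤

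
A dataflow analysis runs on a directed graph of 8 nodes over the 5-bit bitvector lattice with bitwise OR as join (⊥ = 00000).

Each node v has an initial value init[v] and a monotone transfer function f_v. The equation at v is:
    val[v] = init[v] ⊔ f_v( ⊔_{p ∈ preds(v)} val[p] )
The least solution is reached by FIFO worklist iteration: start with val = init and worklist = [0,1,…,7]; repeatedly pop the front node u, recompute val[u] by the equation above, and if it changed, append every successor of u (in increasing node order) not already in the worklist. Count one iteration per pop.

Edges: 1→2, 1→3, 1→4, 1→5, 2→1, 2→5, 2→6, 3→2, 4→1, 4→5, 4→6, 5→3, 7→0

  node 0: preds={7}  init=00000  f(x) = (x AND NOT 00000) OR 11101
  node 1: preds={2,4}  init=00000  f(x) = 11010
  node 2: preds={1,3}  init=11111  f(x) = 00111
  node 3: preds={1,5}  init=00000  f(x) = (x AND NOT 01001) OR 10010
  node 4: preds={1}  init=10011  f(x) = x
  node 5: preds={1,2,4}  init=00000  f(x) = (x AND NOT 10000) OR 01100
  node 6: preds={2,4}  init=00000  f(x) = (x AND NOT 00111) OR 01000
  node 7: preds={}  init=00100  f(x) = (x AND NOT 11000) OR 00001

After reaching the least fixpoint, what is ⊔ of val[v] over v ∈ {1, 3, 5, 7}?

Worklist (13 pops):
  #1 pop 0: in=00100 → 11101 (was 00000); enqueue []
  #2 pop 1: in=11111 → 11010 (was 00000); enqueue []
  #3 pop 2: in=11010 → 11111 (no change)
  #4 pop 3: in=11010 → 10010 (was 00000); enqueue [2]
  #5 pop 4: in=11010 → 11011 (was 10011); enqueue [1]
  #6 pop 5: in=11111 → 01111 (was 00000); enqueue [3]
  #7 pop 6: in=11111 → 11000 (was 00000); enqueue []
  #8 pop 7: in=00000 → 00101 (was 00100); enqueue [0]
  #9 pop 2: in=11010 → 11111 (no change)
  #10 pop 1: in=11111 → 11010 (no change)
  #11 pop 3: in=11111 → 10110 (was 10010); enqueue [2]
  #12 pop 0: in=00101 → 11101 (no change)
  #13 pop 2: in=11110 → 11111 (no change)

Fixpoint:
  val[0] = 11101
  val[1] = 11010
  val[2] = 11111
  val[3] = 10110
  val[4] = 11011
  val[5] = 01111
  val[6] = 11000
  val[7] = 00101

11111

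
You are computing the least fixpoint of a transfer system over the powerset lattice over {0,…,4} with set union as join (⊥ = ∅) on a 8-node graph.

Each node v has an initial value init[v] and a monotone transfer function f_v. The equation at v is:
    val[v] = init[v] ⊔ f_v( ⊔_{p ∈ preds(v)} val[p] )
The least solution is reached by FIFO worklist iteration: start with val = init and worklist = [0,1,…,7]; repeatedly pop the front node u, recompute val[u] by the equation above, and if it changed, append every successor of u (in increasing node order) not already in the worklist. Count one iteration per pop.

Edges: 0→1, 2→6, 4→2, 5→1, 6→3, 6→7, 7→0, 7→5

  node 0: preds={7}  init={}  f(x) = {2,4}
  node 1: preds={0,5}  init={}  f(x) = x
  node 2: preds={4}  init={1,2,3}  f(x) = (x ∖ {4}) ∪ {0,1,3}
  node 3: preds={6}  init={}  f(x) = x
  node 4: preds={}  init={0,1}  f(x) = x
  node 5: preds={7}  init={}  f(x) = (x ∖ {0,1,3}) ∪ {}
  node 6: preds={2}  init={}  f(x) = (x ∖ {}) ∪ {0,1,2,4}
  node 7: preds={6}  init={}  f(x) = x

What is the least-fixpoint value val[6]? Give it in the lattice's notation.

{0,1,2,3,4}

Iteration log — 12 steps:
  step 1. node 0  ⊔preds={}  new={2,4}  old={}  +wl: 
  step 2. node 1  ⊔preds={2,4}  new={2,4}  old={}  +wl: 
  step 3. node 2  ⊔preds={0,1}  new={0,1,2,3}  old={1,2,3}  +wl: 
  step 4. node 3  ⊔preds={}  new={}  stable
  step 5. node 4  ⊔preds={}  new={0,1}  stable
  step 6. node 5  ⊔preds={}  new={}  stable
  step 7. node 6  ⊔preds={0,1,2,3}  new={0,1,2,3,4}  old={}  +wl: 3
  step 8. node 7  ⊔preds={0,1,2,3,4}  new={0,1,2,3,4}  old={}  +wl: 0,5
  step 9. node 3  ⊔preds={0,1,2,3,4}  new={0,1,2,3,4}  old={}  +wl: 
  step 10. node 0  ⊔preds={0,1,2,3,4}  new={2,4}  stable
  step 11. node 5  ⊔preds={0,1,2,3,4}  new={2,4}  old={}  +wl: 1
  step 12. node 1  ⊔preds={2,4}  new={2,4}  stable

Least fixpoint reached:
  node 0: {2,4}
  node 1: {2,4}
  node 2: {0,1,2,3}
  node 3: {0,1,2,3,4}
  node 4: {0,1}
  node 5: {2,4}
  node 6: {0,1,2,3,4}
  node 7: {0,1,2,3,4}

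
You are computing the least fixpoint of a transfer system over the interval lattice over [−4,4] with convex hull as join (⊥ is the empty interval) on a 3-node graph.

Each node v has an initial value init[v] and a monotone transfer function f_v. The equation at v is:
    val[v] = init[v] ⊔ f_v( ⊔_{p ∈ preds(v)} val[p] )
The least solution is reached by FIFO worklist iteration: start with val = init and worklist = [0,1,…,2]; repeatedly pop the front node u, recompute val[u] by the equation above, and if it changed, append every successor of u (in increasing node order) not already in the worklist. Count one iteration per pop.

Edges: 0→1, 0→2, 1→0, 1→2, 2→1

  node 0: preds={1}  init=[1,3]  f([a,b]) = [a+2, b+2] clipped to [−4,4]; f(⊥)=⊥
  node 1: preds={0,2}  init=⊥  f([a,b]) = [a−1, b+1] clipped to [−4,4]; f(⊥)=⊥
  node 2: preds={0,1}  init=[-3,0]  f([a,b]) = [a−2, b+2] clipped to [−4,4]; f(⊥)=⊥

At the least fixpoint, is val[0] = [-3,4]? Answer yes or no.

Trace (6 dequeues):
  [1] u=0 | in ⊥ | out [1,3] | ==
  [2] u=1 | in [-3,3] | out [-4,4] | prev ⊥ | push {0}
  [3] u=2 | in [-4,4] | out [-4,4] | prev [-3,0] | push {1}
  [4] u=0 | in [-4,4] | out [-2,4] | prev [1,3] | push {2}
  [5] u=1 | in [-4,4] | out [-4,4] | ==
  [6] u=2 | in [-4,4] | out [-4,4] | ==

Converged values:
  [0] [-2,4]
  [1] [-4,4]
  [2] [-4,4]

no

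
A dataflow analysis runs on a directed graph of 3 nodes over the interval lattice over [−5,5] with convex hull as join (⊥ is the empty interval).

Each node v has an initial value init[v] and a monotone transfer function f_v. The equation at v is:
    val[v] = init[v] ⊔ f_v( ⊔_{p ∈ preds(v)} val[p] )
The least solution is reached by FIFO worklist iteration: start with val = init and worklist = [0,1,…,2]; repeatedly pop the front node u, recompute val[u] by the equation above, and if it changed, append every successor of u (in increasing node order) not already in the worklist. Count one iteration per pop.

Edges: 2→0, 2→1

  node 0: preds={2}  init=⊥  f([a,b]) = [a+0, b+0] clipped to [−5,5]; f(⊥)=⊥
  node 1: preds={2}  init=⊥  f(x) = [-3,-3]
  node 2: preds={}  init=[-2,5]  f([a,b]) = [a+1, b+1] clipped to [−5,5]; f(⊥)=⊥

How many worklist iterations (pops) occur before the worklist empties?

Worklist (3 pops):
  #1 pop 0: in=[-2,5] → [-2,5] (was ⊥); enqueue []
  #2 pop 1: in=[-2,5] → [-3,-3] (was ⊥); enqueue []
  #3 pop 2: in=⊥ → [-2,5] (no change)

Fixpoint:
  val[0] = [-2,5]
  val[1] = [-3,-3]
  val[2] = [-2,5]

3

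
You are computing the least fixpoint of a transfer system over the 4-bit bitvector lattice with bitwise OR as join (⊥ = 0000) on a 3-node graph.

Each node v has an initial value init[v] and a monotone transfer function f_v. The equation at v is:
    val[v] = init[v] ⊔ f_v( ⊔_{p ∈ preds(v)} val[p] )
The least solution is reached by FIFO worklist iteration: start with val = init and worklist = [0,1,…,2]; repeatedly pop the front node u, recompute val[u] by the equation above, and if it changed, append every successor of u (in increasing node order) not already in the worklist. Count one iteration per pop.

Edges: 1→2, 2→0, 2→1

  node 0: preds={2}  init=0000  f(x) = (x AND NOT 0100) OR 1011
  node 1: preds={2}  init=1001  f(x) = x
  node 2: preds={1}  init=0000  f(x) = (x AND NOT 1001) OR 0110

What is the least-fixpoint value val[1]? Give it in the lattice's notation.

1111

Worklist (6 pops):
  #1 pop 0: in=0000 → 1011 (was 0000); enqueue []
  #2 pop 1: in=0000 → 1001 (no change)
  #3 pop 2: in=1001 → 0110 (was 0000); enqueue [0,1]
  #4 pop 0: in=0110 → 1011 (no change)
  #5 pop 1: in=0110 → 1111 (was 1001); enqueue [2]
  #6 pop 2: in=1111 → 0110 (no change)

Fixpoint:
  val[0] = 1011
  val[1] = 1111
  val[2] = 0110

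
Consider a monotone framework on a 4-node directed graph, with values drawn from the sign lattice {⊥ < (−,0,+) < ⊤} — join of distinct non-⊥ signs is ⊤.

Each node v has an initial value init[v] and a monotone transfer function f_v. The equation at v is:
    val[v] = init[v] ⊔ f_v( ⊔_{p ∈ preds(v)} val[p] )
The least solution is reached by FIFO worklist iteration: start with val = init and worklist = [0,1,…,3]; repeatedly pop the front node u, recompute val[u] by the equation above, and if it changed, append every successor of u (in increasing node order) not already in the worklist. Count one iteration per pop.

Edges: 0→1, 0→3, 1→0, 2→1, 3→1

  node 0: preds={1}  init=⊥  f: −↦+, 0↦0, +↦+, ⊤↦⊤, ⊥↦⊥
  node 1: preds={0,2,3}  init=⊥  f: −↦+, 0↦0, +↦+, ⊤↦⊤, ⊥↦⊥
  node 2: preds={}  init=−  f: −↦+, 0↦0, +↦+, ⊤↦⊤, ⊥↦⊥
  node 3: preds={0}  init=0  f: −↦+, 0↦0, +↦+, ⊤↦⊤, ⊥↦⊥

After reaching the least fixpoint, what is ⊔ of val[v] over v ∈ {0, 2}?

⊤

Iteration log — 8 steps:
  step 1. node 0  ⊔preds=⊥  new=⊥  stable
  step 2. node 1  ⊔preds=⊤  new=⊤  old=⊥  +wl: 0
  step 3. node 2  ⊔preds=⊥  new=−  stable
  step 4. node 3  ⊔preds=⊥  new=0  stable
  step 5. node 0  ⊔preds=⊤  new=⊤  old=⊥  +wl: 1,3
  step 6. node 1  ⊔preds=⊤  new=⊤  stable
  step 7. node 3  ⊔preds=⊤  new=⊤  old=0  +wl: 1
  step 8. node 1  ⊔preds=⊤  new=⊤  stable

Least fixpoint reached:
  node 0: ⊤
  node 1: ⊤
  node 2: −
  node 3: ⊤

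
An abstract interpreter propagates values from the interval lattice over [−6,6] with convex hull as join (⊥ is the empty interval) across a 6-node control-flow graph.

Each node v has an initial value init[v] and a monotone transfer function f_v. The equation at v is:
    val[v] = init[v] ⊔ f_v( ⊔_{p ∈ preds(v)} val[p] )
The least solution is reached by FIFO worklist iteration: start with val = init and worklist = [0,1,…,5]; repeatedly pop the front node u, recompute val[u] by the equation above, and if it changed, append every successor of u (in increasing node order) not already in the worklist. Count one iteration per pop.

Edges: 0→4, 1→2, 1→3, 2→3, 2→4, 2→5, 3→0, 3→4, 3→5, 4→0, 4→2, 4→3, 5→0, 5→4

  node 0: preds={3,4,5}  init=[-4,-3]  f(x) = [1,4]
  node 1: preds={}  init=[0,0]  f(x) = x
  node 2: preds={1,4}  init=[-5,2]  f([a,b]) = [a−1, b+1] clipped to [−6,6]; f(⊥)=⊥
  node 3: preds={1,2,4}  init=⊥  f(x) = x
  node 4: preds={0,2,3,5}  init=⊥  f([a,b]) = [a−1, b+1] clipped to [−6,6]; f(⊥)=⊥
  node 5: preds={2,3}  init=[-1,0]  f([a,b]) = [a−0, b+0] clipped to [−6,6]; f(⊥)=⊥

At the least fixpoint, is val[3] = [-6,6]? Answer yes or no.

yes

Trace (15 dequeues):
  [1] u=0 | in [-1,0] | out [-4,4] | prev [-4,-3] | push {}
  [2] u=1 | in ⊥ | out [0,0] | ==
  [3] u=2 | in [0,0] | out [-5,2] | ==
  [4] u=3 | in [-5,2] | out [-5,2] | prev ⊥ | push {0}
  [5] u=4 | in [-5,4] | out [-6,5] | prev ⊥ | push {2,3}
  [6] u=5 | in [-5,2] | out [-5,2] | prev [-1,0] | push {4}
  [7] u=0 | in [-6,5] | out [-4,4] | ==
  [8] u=2 | in [-6,5] | out [-6,6] | prev [-5,2] | push {5}
  [9] u=3 | in [-6,6] | out [-6,6] | prev [-5,2] | push {0}
  [10] u=4 | in [-6,6] | out [-6,6] | prev [-6,5] | push {2,3}
  [11] u=5 | in [-6,6] | out [-6,6] | prev [-5,2] | push {4}
  [12] u=0 | in [-6,6] | out [-4,4] | ==
  [13] u=2 | in [-6,6] | out [-6,6] | ==
  [14] u=3 | in [-6,6] | out [-6,6] | ==
  [15] u=4 | in [-6,6] | out [-6,6] | ==

Converged values:
  [0] [-4,4]
  [1] [0,0]
  [2] [-6,6]
  [3] [-6,6]
  [4] [-6,6]
  [5] [-6,6]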